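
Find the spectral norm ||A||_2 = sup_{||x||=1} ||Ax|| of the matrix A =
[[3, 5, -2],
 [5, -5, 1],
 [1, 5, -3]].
||A||_2 ≈ 9.3524 (= sqrt(largest eigenvalue of A^T A))

||A||_2 = sigma_max(A) = sqrt(lambda_max(A^T A)). Form the symmetric matrix M = A^T A =
[[35, -5, -4],
 [-5, 75, -30],
 [-4, -30, 14]].
Its characteristic polynomial (trace, sum of principal 2x2 minors, determinant of M give the coefficients) is
  p(λ) = det(λ I - M) = λ^3 - 124λ^2 + 3224λ - 2500.
No integer candidate from the rational root theorem (±divisors of 2500) is a root, so the roots are irrational. The cubic discriminant is Δ = 24532486480 > 0, so there are three distinct real roots. p(0) = -2500 and p(1) = 601 have opposite signs, so a root lies in (0, 1); Newton's method refines it to λ ≈ 0.7999. p(35) = 1315 and p(36) = -484 have opposite signs, so a root lies in (35, 36); Newton's method refines it to λ ≈ 35.7328. p(87) = -2065 and p(88) = 2428 have opposite signs, so a root lies in (87, 88); Newton's method refines it to λ ≈ 87.4673. Check (Vieta): the three roots sum to 124, matching tr M = 124.
So the eigenvalues of A^T A are ≈ 0.7999, 35.7328, 87.4673 (all ≥ 0, as they must be for A^T A). The largest is λ_max ≈ 87.4673, hence ||A||_2 = sqrt(λ_max) ≈ 9.3524.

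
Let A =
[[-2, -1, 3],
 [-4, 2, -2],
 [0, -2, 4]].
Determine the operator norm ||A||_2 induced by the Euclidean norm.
||A||_2 = sqrt((58 + sqrt(340))/2) ≈ 6.1822 (= sqrt(largest eigenvalue of A^T A))

||A||_2 = sigma_max(A) = sqrt(lambda_max(A^T A)). Form the symmetric matrix M = A^T A =
[[20, -6, 2],
 [-6, 9, -15],
 [2, -15, 29]].
Its characteristic polynomial (trace, sum of principal 2x2 minors, determinant of M give the coefficients) is
  p(λ) = det(λ I - M) = λ^3 - 58λ^2 + 756λ.
The constant term is 0, so λ = 0 is a root. Dividing out λ leaves p(λ) = λ(λ^2 - 58λ + 756). For λ^2 - 58λ + 756 the discriminant is 340. It is nonnegative but not a perfect square, so the roots are real and irrational: λ = (58 ± sqrt(340))/2 ≈ 38.2195, 19.7805.
So the eigenvalues of A^T A are ≈ 0, 19.7805, 38.2195 (all ≥ 0, as they must be for A^T A). The largest is λ_max = (58 + sqrt(340))/2 ≈ 38.2195, hence ||A||_2 = sqrt(λ_max) = sqrt((58 + sqrt(340))/2) ≈ 6.1822.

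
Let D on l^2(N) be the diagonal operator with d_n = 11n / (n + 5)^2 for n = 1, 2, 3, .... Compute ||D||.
||D|| = 11/20 (attained at n = 5)

For D diagonal, ||D|| = sup_n |d_n|. Treat f(x) = 11x / (x + 5)^2 for real x > 0. By the quotient rule, f'(x) = 11(5 - x)/(x + 5)^3, which is positive for x < 5 and negative for x > 5. So f has a unique maximum at x = 5, and since 5 is a positive integer, the supremum over n ≥ 1 is attained at n = 5: d_5 = 11·5/(5 + 5)^2 = 11·5/100 = 11/20. Hence ||D|| = 11/20.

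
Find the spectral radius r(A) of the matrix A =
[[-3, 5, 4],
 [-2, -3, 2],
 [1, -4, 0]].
r(A) = sqrt(30) ≈ 5.4772

The eigenvalues of A are the roots of its characteristic polynomial. With M = A (coefficients from the trace, the sum of principal 2x2 minors, and det A):
  p(λ) = det(λ I - M) = λ^3 + 6λ^2 + 23λ - 30.
By the rational root theorem any rational root is an integer divisor of 30. Testing λ = 1: p(1) = 1 + 6 + 23 - 30 = 0, so λ = 1 is a root. Dividing out (λ - 1) leaves p(λ) = (λ - 1)(λ^2 + 7λ + 30). For λ^2 + 7λ + 30 the discriminant is -71. It is negative, so the roots are the complex-conjugate pair λ = -7/2 ± (sqrt(71)/2) i ≈ -3.5 ± 4.2131i. For a conjugate pair the product of the roots equals the constant term, so |λ|^2 = 30 and |λ| = sqrt(30) ≈ 5.4772.
Thus the eigenvalues (to 4 decimals) are -3.5 ± 4.2131i (modulus 5.4772); 1 (modulus 1). The spectral radius is the largest modulus: r(A) = sqrt(30) ≈ 5.4772. (Cross-check: r(A) ≤ ||A||_2 ≈ 7.9044; equality holds whenever A is normal, though it can also hold for some non-normal A.)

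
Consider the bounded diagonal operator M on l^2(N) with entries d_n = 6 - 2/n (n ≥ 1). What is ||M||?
||M|| = 6

For a diagonal operator on l^2 with entries d_n, ||M|| = sup_n |d_n|. Here d_1 = 4, d_2 = 5, ..., and d_n = 6 - 2/n increases monotonically toward 6. All terms lie in [4, 6), so |d_n| = d_n and the supremum is the limit 6, which is not attained by any individual d_n. Hence ||M|| = 6.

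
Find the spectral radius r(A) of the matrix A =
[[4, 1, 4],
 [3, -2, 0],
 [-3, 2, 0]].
r(A) = 1

The eigenvalues of A are the roots of its characteristic polynomial. With M = A (coefficients from the trace, the sum of principal 2x2 minors, and det A):
  p(λ) = det(λ I - M) = λ^3 - 2λ^2 + λ.
The constant term is 0, so λ = 0 is a root. Dividing out λ leaves p(λ) = λ(λ^2 - 2λ + 1). For λ^2 - 2λ + 1 the discriminant is 0. It is a perfect square (0^2), so the roots are rational: λ = (2 ± 0)/2 = 1, 1.
Thus the eigenvalues (to 4 decimals) are 1 (modulus 1); 0 (modulus 0). The spectral radius is the largest modulus: r(A) = 1. (Cross-check: r(A) ≤ ||A||_2 ≈ 6.6384; equality holds whenever A is normal, though it can also hold for some non-normal A.)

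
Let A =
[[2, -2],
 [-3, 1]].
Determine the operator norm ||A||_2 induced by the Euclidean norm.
||A||_2 = sqrt((18 + sqrt(260))/2) ≈ 4.1306 (= sqrt(largest eigenvalue of A^T A))

||A||_2 = sigma_max(A) = sqrt(lambda_max(A^T A)). Form the symmetric matrix M = A^T A =
[[13, -7],
 [-7, 5]].
Its characteristic polynomial (trace, determinant of M give the coefficients) is
  p(λ) = det(λ I - M) = λ^2 - 18λ + 16.
For λ^2 - 18λ + 16 the discriminant is 260. It is nonnegative but not a perfect square, so the roots are real and irrational: λ = (18 ± sqrt(260))/2 ≈ 17.0623, 0.9377.
So the eigenvalues of A^T A are ≈ 0.9377, 17.0623 (all ≥ 0, as they must be for A^T A). The largest is λ_max = (18 + sqrt(260))/2 ≈ 17.0623, hence ||A||_2 = sqrt(λ_max) = sqrt((18 + sqrt(260))/2) ≈ 4.1306.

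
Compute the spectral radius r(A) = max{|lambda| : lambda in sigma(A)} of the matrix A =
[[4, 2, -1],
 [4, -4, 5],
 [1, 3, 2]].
r(A) ≈ 6.5163

The eigenvalues of A are the roots of its characteristic polynomial. With M = A (coefficients from the trace, the sum of principal 2x2 minors, and det A):
  p(λ) = det(λ I - M) = λ^3 - 2λ^2 - 38λ + 114.
No integer candidate from the rational root theorem (±divisors of 114) is a root, so the roots are irrational. The cubic discriminant is Δ = 33972 > 0, so there are three distinct real roots. p(-7) = -61 and p(-6) = 54 have opposite signs, so a root lies in (-7, -6); Newton's method refines it to λ ≈ -6.5163. p(3) = 9 and p(4) = -6 have opposite signs, so a root lies in (3, 4); Newton's method refines it to λ ≈ 3.4599. p(5) = -1 and p(6) = 30 have opposite signs, so a root lies in (5, 6); Newton's method refines it to λ ≈ 5.0564. Check (Vieta): the three roots sum to 2, matching tr M = 2.
Thus the eigenvalues (to 4 decimals) are -6.5163 (modulus 6.5163); 3.4599 (modulus 3.4599); 5.0564 (modulus 5.0564). The spectral radius is the largest modulus: r(A) ≈ 6.5163. (Cross-check: r(A) ≤ ||A||_2 ≈ 7.5774; equality holds whenever A is normal, though it can also hold for some non-normal A.)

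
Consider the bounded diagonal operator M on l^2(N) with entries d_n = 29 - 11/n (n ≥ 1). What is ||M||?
||M|| = 29

For a diagonal operator on l^2 with entries d_n, ||M|| = sup_n |d_n|. Here d_1 = 18, d_2 = 47/2, ..., and d_n = 29 - 11/n increases monotonically toward 29. All terms lie in [18, 29), so |d_n| = d_n and the supremum is the limit 29, which is not attained by any individual d_n. Hence ||M|| = 29.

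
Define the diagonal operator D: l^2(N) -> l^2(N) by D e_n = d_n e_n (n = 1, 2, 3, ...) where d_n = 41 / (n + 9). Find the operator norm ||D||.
||D|| = 41/10 (attained at n = 1)

For D diagonal, ||D|| = sup_n |d_n| = sup_n 41/(n + 9). This is positive and strictly decreasing in n, so the supremum is attained at n = 1: d_1 = 41/(1 + 9) = 41/10. Hence ||D|| = 41/10.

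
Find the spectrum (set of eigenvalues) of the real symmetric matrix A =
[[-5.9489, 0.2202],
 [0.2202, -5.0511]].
sigma(A) ≈ {-6, -5}

A is real symmetric, so its spectrum consists of real eigenvalues. Expanding the characteristic polynomial of the displayed matrix gives
  det(λ I - A) = p(λ) = λ^2 + (11)λ + (30).
Solving p(λ) = 0 yields eigenvalues ≈ -6, -5. (A is shown rounded to 4 decimals, so these recover the underlying integer eigenvalues to within that precision.)
Verification: the trace of A = -11 equals the sum of eigenvalues -11, and det(A) ≈ 30.0000 matches the eigenvalue product 30.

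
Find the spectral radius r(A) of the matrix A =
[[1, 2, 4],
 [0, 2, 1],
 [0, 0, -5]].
r(A) = 5

The eigenvalues of A are the roots of its characteristic polynomial. With M = A (coefficients from the trace, the sum of principal 2x2 minors, and det A):
  p(λ) = det(λ I - M) = λ^3 + 2λ^2 - 13λ + 10.
By the rational root theorem any rational root is an integer divisor of 10. Testing λ = -5: p(-5) = -125 + 50 + 65 + 10 = 0, so λ = -5 is a root. Dividing out (λ + 5) leaves p(λ) = (λ + 5)(λ^2 - 3λ + 2). For λ^2 - 3λ + 2 the discriminant is 1. It is a perfect square (1^2), so the roots are rational: λ = (3 ± 1)/2 = 2, 1.
Thus the eigenvalues (to 4 decimals) are 2 (modulus 2); 1 (modulus 1); -5 (modulus 5). The spectral radius is the largest modulus: r(A) = 5. (Cross-check: r(A) ≤ ||A||_2 ≈ 6.72; equality holds whenever A is normal, though it can also hold for some non-normal A.)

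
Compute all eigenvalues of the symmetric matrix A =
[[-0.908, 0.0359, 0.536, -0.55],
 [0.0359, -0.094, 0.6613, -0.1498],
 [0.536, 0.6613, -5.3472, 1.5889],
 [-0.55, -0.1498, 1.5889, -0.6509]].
sigma(A) ≈ {-6, -1, 0} (0 with multiplicity 2)

A is real symmetric, so its spectrum consists of real eigenvalues. Expanding the characteristic polynomial of the displayed matrix gives
  det(λ I - A) = p(λ) = λ^4 + (7)λ^3 + (6)λ^2 + (0)λ + (0).
Solving p(λ) = 0 yields eigenvalues ≈ -6, -1, 0, 0. (A is shown rounded to 4 decimals, so these recover the underlying integer eigenvalues to within that precision.)
Verification: the trace of A = -7 equals the sum of eigenvalues -7, and det(A) ≈ -0.0000 matches the eigenvalue product 0.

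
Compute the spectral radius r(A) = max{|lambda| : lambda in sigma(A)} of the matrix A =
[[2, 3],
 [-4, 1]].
r(A) = sqrt(14) ≈ 3.7417

The eigenvalues of A are the roots of its characteristic polynomial. With M = A (coefficients from the trace and determinant):
  p(λ) = det(λ I - M) = λ^2 - 3λ + 14.
For λ^2 - 3λ + 14 the discriminant is -47. It is negative, so the roots are the complex-conjugate pair λ = 3/2 ± (sqrt(47)/2) i ≈ 1.5 ± 3.4278i. For a conjugate pair the product of the roots equals the constant term, so |λ|^2 = 14 and |λ| = sqrt(14) ≈ 3.7417.
Thus the eigenvalues (to 4 decimals) are 1.5 ± 3.4278i (modulus 3.7417). The spectral radius is the largest modulus: r(A) = sqrt(14) ≈ 3.7417. (Cross-check: r(A) ≤ ||A||_2 ≈ 4.515; equality holds whenever A is normal, though it can also hold for some non-normal A.)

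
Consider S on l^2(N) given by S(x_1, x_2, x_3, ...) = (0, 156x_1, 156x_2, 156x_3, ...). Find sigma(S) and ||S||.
sigma(S) = closed disk {z in C : |z| ≤ 156}; ||S|| = 156

Note S = 156·U where U is the unit right shift (U x)_k = x_{k-1} (with x_0 := 0); so ||S|| = 156||U|| and sigma(S) = 156·sigma(U). ||S x||^2 = sum_{k≥1} |156x_k|^2 = 24336||x||^2, so ||S|| = 156 and sigma(S) ⊂ {|z| ≤ 156}. For any |lambda| < 156, the equation (S - lambda I) x = 0 forces x_1 = 0, then 156x_k = lambda x_{k+1} ⇒ x = 0, so S has no eigenvalues. But (S - lambda I) is not surjective for |lambda| < 156: solving (S - lambda I) x = e_1 would require x_n proportional to (lambda/156)^(-n), which is not in l^2. So every |lambda| < 156 lies in the residual spectrum. The boundary |lambda| = 156 is in the approximate point spectrum (the spectrum is closed). Hence sigma(S) is the closed disk of radius 156.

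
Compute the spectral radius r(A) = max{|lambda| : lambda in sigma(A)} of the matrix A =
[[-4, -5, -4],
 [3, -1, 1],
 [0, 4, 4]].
r(A) ≈ 3.6571

The eigenvalues of A are the roots of its characteristic polynomial. With M = A (coefficients from the trace, the sum of principal 2x2 minors, and det A):
  p(λ) = det(λ I - M) = λ^3 + λ^2 - 5λ - 44.
No integer candidate from the rational root theorem (±divisors of 44) is a root, so the roots are irrational. The cubic discriminant is Δ = -47611 < 0, so there is one real root and a complex-conjugate pair. p(3) = -23 and p(4) = 16 have opposite signs, so a root lies in (3, 4); Newton's method refines it to λ ≈ 3.6571. Dividing out (λ - (3.6571)) leaves approximately λ^2 + 4.6571λ + 12.0314. For λ^2 + 4.6571λ + 12.0314 the discriminant is -26.4372. It is negative, so the remaining roots are the complex-conjugate pair λ ≈ -2.3285 ± 2.5709i. Their product equals the constant term, so |λ|^2 ≈ 12.0314 and |λ| ≈ 3.4686.
Thus the eigenvalues (to 4 decimals) are 3.6571 (modulus 3.6571); -2.3285 ± 2.5709i (modulus 3.4686). The spectral radius is the largest modulus: r(A) ≈ 3.6571. (Cross-check: r(A) ≤ ||A||_2 ≈ 9.1499; equality holds whenever A is normal, though it can also hold for some non-normal A.)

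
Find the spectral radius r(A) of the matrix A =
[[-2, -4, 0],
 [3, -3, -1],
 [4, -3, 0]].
r(A) ≈ 4.6096

The eigenvalues of A are the roots of its characteristic polynomial. With M = A (coefficients from the trace, the sum of principal 2x2 minors, and det A):
  p(λ) = det(λ I - M) = λ^3 + 5λ^2 + 15λ - 22.
No integer candidate from the rational root theorem (±divisors of 22) is a root, so the roots are irrational. The cubic discriminant is Δ = -39643 < 0, so there is one real root and a complex-conjugate pair. p(1) = -1 and p(2) = 36 have opposite signs, so a root lies in (1, 2); Newton's method refines it to λ ≈ 1.0354. Dividing out (λ - (1.0354)) leaves approximately λ^2 + 6.0354λ + 21.2487. For λ^2 + 6.0354λ + 21.2487 the discriminant is -48.5694. It is negative, so the remaining roots are the complex-conjugate pair λ ≈ -3.0177 ± 3.4846i. Their product equals the constant term, so |λ|^2 ≈ 21.2487 and |λ| ≈ 4.6096.
Thus the eigenvalues (to 4 decimals) are 1.0354 (modulus 1.0354); -3.0177 ± 3.4846i (modulus 4.6096). The spectral radius is the largest modulus: r(A) ≈ 4.6096. (Cross-check: r(A) ≤ ||A||_2 ≈ 6.7188; equality holds whenever A is normal, though it can also hold for some non-normal A.)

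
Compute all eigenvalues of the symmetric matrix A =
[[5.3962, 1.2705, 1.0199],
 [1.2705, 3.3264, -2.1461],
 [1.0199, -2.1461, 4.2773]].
sigma(A) ≈ {1, 6} (6 with multiplicity 2)

A is real symmetric, so its spectrum consists of real eigenvalues. Expanding the characteristic polynomial of the displayed matrix gives
  det(λ I - A) = p(λ) = λ^3 + (-13)λ^2 + (47.999)λ + (-35.9975).
Solving p(λ) = 0 yields eigenvalues ≈ 1, 6, 6. (A is shown rounded to 4 decimals, so these recover the underlying integer eigenvalues to within that precision.)
Verification: the trace of A = 13 equals the sum of eigenvalues 13, and det(A) ≈ 35.9975 matches the eigenvalue product 36.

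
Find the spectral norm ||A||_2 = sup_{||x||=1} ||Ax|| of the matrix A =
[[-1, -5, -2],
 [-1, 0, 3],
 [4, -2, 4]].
||A||_2 ≈ 6.2831 (= sqrt(largest eigenvalue of A^T A))

||A||_2 = sigma_max(A) = sqrt(lambda_max(A^T A)). Form the symmetric matrix M = A^T A =
[[18, -3, 15],
 [-3, 29, 2],
 [15, 2, 29]].
Its characteristic polynomial (trace, sum of principal 2x2 minors, determinant of M give the coefficients) is
  p(λ) = det(λ I - M) = λ^3 - 76λ^2 + 1647λ - 8100.
No integer candidate from the rational root theorem (±divisors of 8100) is a root, so the roots are irrational. The cubic discriminant is Δ = 53146692 > 0, so there are three distinct real roots. p(6) = -738 and p(7) = 48 have opposite signs, so a root lies in (6, 7); Newton's method refines it to λ ≈ 6.9346. p(29) = 136 and p(30) = -90 have opposite signs, so a root lies in (29, 30); Newton's method refines it to λ ≈ 29.5883. p(39) = -144 and p(40) = 180 have opposite signs, so a root lies in (39, 40); Newton's method refines it to λ ≈ 39.4772. Check (Vieta): the three roots sum to 76, matching tr M = 76.
So the eigenvalues of A^T A are ≈ 6.9346, 29.5883, 39.4772 (all ≥ 0, as they must be for A^T A). The largest is λ_max ≈ 39.4772, hence ||A||_2 = sqrt(λ_max) ≈ 6.2831.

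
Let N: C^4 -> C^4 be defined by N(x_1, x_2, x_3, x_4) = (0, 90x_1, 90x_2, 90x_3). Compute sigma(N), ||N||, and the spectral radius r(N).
sigma(N) = {0}; ||N|| = 90; r(N) = 0. (N is nilpotent with N^4 = 0.)

On C^4, N is a strictly lower-triangular matrix with 90 on the subdiagonal and zeros elsewhere, so its characteristic polynomial is lambda^4 and every eigenvalue is 0: sigma(N) = {0}. For the operator norm, N e_i = 90e_{i+1} for i = 1, ..., 3 and N e_4 = 0, so the singular values of N are 90 (with multiplicity 3) and 0; hence ||N|| = 90. The spectral radius r(N) = max|lambda| = 0. Note ||N|| > r(N) — characteristic of non-normal nilpotent operators. Indeed N^4 = 0.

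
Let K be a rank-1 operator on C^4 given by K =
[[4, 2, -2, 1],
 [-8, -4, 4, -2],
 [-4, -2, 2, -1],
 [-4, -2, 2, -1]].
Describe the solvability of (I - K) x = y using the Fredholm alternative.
(I - K) is singular (det(I - K) = 0, i.e. 1 ∈ sigma(K)). (I - K) x = y is solvable iff y ⊥ ker((I - K)^*) = span{(4, 2, -2, 1)}, i.e. iff 4y_1 + 2y_2 - 2y_3 + y_4 = 0. When solvable, the solutions are x = y + c·(1, -2, -1, -1), c arbitrary (ker(I - K) = span{(1, -2, -1, -1)}, dimension 1).

K has rank 1, so it is an outer product K = u v^T: every row of K is a multiple of one row vector. Reading off the entries, u = (1, -2, -1, -1) and v = (4, 2, -2, 1) (row i of K equals u_i·v^T). A rank-one matrix u v^T satisfies K u = u (v·u) and kills the (3)-dimensional subspace v^⊥, so its characteristic polynomial is lambda^3 (lambda - v·u) with v·u = tr K = 1. Hence the eigenvalues of I - K are 1 (multiplicity 3) and 1 - (1) = 0, so det(I - K) = 0. (Direct check: I - K =
[[-3, -2, 2, -1],
 [8, 5, -4, 2],
 [4, 2, -1, 1],
 [4, 2, -2, 2]]
has determinant 0.) So 1 is an eigenvalue of K and (I - K) is not invertible. The finite-dimensional Fredholm alternative says: either (I - K) is invertible, or ker(I - K) ≠ {0} and then range(I - K) = ker((I - K)^*)^⊥, with dim ker(I - K) = dim ker((I - K)^*). We are in the second case, so we need both kernels. Kernel of I - K: (I - K) u = u - u (v·u) = u - u = 0, so ker(I - K) = span{u} = span{(1, -2, -1, -1)} (it is exactly 1-dimensional because rank(I - K) = 3). Kernel of the adjoint: K is real, so (I - K)^* = I - K^T = I - v u^T, and (I - v u^T) v = v - v (u·v) = 0; hence ker((I - K)^*) = span{v} = span{(4, 2, -2, 1)}. Therefore (I - K) x = y is solvable iff <y, v> = 0, i.e. iff 4y_1 + 2y_2 - 2y_3 + y_4 = 0. When this holds, K y = u (v·y) = 0, so (I - K) y = y and x = y is a particular solution; the full solution set is the line x = y + c·u = y + c·(1, -2, -1, -1), c ∈ C.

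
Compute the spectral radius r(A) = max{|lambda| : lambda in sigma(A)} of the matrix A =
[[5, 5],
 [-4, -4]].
r(A) = 1

The eigenvalues of A are the roots of its characteristic polynomial. With M = A (coefficients from the trace and determinant):
  p(λ) = det(λ I - M) = λ^2 - λ.
For λ^2 - λ the discriminant is 1. It is a perfect square (1^2), so the roots are rational: λ = (1 ± 1)/2 = 1, 0.
Thus the eigenvalues (to 4 decimals) are 1 (modulus 1); 0 (modulus 0). The spectral radius is the largest modulus: r(A) = 1. (Cross-check: r(A) ≤ ||A||_2 ≈ 9.0554; equality holds whenever A is normal, though it can also hold for some non-normal A.)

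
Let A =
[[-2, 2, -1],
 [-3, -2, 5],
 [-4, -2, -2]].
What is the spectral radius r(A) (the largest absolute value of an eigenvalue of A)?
r(A) ≈ 4.5122

The eigenvalues of A are the roots of its characteristic polynomial. With M = A (coefficients from the trace, the sum of principal 2x2 minors, and det A):
  p(λ) = det(λ I - M) = λ^3 + 6λ^2 + 24λ + 78.
No integer candidate from the rational root theorem (±divisors of 78) is a root, so the roots are irrational. The cubic discriminant is Δ = -64044 < 0, so there is one real root and a complex-conjugate pair. p(-5) = -17 and p(-4) = 14 have opposite signs, so a root lies in (-5, -4); Newton's method refines it to λ ≈ -4.5122. Dividing out (λ - (-4.5122)) leaves approximately λ^2 + 1.4878λ + 17.2866. For λ^2 + 1.4878λ + 17.2866 the discriminant is -66.9328. It is negative, so the remaining roots are the complex-conjugate pair λ ≈ -0.7439 ± 4.0906i. Their product equals the constant term, so |λ|^2 ≈ 17.2866 and |λ| ≈ 4.1577.
Thus the eigenvalues (to 4 decimals) are -4.5122 (modulus 4.5122); -0.7439 ± 4.0906i (modulus 4.1577). The spectral radius is the largest modulus: r(A) ≈ 4.5122. (Cross-check: r(A) ≤ ||A||_2 ≈ 6.3434; equality holds whenever A is normal, though it can also hold for some non-normal A.)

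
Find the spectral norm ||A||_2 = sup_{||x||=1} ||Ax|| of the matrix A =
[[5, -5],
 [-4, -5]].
||A||_2 = sqrt((91 + sqrt(181))/2) ≈ 7.2268 (= sqrt(largest eigenvalue of A^T A))

||A||_2 = sigma_max(A) = sqrt(lambda_max(A^T A)). Form the symmetric matrix M = A^T A =
[[41, -5],
 [-5, 50]].
Its characteristic polynomial (trace, determinant of M give the coefficients) is
  p(λ) = det(λ I - M) = λ^2 - 91λ + 2025.
For λ^2 - 91λ + 2025 the discriminant is 181. It is nonnegative but not a perfect square, so the roots are real and irrational: λ = (91 ± sqrt(181))/2 ≈ 52.2268, 38.7732.
So the eigenvalues of A^T A are ≈ 38.7732, 52.2268 (all ≥ 0, as they must be for A^T A). The largest is λ_max = (91 + sqrt(181))/2 ≈ 52.2268, hence ||A||_2 = sqrt(λ_max) = sqrt((91 + sqrt(181))/2) ≈ 7.2268.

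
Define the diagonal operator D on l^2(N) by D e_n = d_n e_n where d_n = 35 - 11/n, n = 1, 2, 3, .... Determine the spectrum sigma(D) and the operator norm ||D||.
sigma(D) = {35 - 11/n : n ≥ 1} ∪ {35}; ||D|| = 35

A bounded diagonal operator on l^2 with diagonal entries d_n has spectrum equal to the closure of {d_n : n ≥ 1}: every d_n is an eigenvalue (with eigenvector e_n), so {d_n} ⊂ sigma(D); the spectrum is closed, so its closure is too; and for lambda not in the closure, (D - lambda I) has bounded inverse (the diagonal entries 1/(d_n - lambda) are bounded). For our sequence d_n = 35 - 11/n, n = 1, 2, 3, ...:
  - {d_n} = {35 - 11/n : n ≥ 1}; the only limit point is 35
  - closure = {35 - 11/n : n ≥ 1} ∪ {35}
For the norm: a diagonal operator has ||D|| = sup_n |d_n|. Here d_n = 35 - 11/n increases monotonically from d_1 = 24 toward 35, with all terms in [24, 35); so sup_n |d_n| = 35 (the supremum is the limit, not attained). So ||D|| = 35.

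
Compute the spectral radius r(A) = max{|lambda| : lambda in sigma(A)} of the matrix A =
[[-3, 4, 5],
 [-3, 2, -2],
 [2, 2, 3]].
r(A) ≈ 4.1028

The eigenvalues of A are the roots of its characteristic polynomial. With M = A (coefficients from the trace, the sum of principal 2x2 minors, and det A):
  p(λ) = det(λ I - M) = λ^3 - 2λ^2 - 3λ + 60.
No integer candidate from the rational root theorem (±divisors of 60) is a root, so the roots are irrational. The cubic discriminant is Δ = -88656 < 0, so there is one real root and a complex-conjugate pair. p(-4) = -24 and p(-3) = 24 have opposite signs, so a root lies in (-4, -3); Newton's method refines it to λ ≈ -3.5644. Dividing out (λ - (-3.5644)) leaves approximately λ^2 - 5.5644λ + 16.8333. For λ^2 - 5.5644λ + 16.8333 the discriminant is -36.3713. It is negative, so the remaining roots are the complex-conjugate pair λ ≈ 2.7822 ± 3.0154i. Their product equals the constant term, so |λ|^2 ≈ 16.8333 and |λ| ≈ 4.1028.
Thus the eigenvalues (to 4 decimals) are -3.5644 (modulus 3.5644); 2.7822 ± 3.0154i (modulus 4.1028). The spectral radius is the largest modulus: r(A) ≈ 4.1028. (Cross-check: r(A) ≤ ||A||_2 ≈ 7.5816; equality holds whenever A is normal, though it can also hold for some non-normal A.)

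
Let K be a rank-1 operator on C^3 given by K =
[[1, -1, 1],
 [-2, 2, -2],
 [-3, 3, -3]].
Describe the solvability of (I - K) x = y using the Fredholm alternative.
(I - K) is invertible (det(I - K) = 1 ≠ 0), so for every y in C^3 the equation (I - K) x = y has a unique solution.

K has rank 1, so it is an outer product K = u v^T: every row of K is a multiple of one row vector. Reading off the entries, u = (1, -2, -3) and v = (1, -1, 1) (row i of K equals u_i·v^T). A rank-one matrix u v^T satisfies K u = u (v·u) and kills the (2)-dimensional subspace v^⊥, so its characteristic polynomial is lambda^2 (lambda - v·u) with v·u = tr K = 0. Hence the eigenvalues of I - K are 1 (multiplicity 2) and 1 - (0) = 1, so det(I - K) = 1. (Direct check: I - K =
[[0, 1, -1],
 [2, -1, 2],
 [3, -3, 4]]
has determinant 1.) The finite-dimensional Fredholm alternative says: either (I - K) is invertible, or ker(I - K) ≠ {0} and then range(I - K) = ker((I - K)^*)^⊥, with dim ker(I - K) = dim ker((I - K)^*). Since det(I - K) ≠ 0, 1 is not an eigenvalue of K and ker(I - K) = {0}, so we are in the first case: for every y there is a unique x = (I - K)^(-1) y. Explicitly, by the Sherman–Morrison formula, (I - u v^T)^(-1) = I + u v^T/(1 - v·u), i.e. (I - K)^(-1) = I + K.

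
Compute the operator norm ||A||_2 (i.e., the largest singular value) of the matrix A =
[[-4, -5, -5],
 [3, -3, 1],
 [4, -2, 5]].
||A||_2 ≈ 9.568 (= sqrt(largest eigenvalue of A^T A))

||A||_2 = sigma_max(A) = sqrt(lambda_max(A^T A)). Form the symmetric matrix M = A^T A =
[[41, 3, 43],
 [3, 38, 12],
 [43, 12, 51]].
Its characteristic polynomial (trace, sum of principal 2x2 minors, determinant of M give the coefficients) is
  p(λ) = det(λ I - M) = λ^3 - 130λ^2 + 3585λ - 5929.
No integer candidate from the rational root theorem (±divisors of 5929) is a root, so the roots are irrational. The cubic discriminant is Δ = 29586299993 > 0, so there are three distinct real roots. p(1) = -2473 and p(2) = 729 have opposite signs, so a root lies in (1, 2); Newton's method refines it to λ ≈ 1.7653. p(36) = 1307 and p(37) = -601 have opposite signs, so a root lies in (36, 37); Newton's method refines it to λ ≈ 36.6873. p(91) = -2653 and p(92) = 2259 have opposite signs, so a root lies in (91, 92); Newton's method refines it to λ ≈ 91.5474. Check (Vieta): the three roots sum to 130, matching tr M = 130.
So the eigenvalues of A^T A are ≈ 1.7653, 36.6873, 91.5474 (all ≥ 0, as they must be for A^T A). The largest is λ_max ≈ 91.5474, hence ||A||_2 = sqrt(λ_max) ≈ 9.568.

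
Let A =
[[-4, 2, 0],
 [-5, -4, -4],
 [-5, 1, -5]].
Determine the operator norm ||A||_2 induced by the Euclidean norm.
||A||_2 ≈ 10.1022 (= sqrt(largest eigenvalue of A^T A))

||A||_2 = sigma_max(A) = sqrt(lambda_max(A^T A)). Form the symmetric matrix M = A^T A =
[[66, 7, 45],
 [7, 21, 11],
 [45, 11, 41]].
Its characteristic polynomial (trace, sum of principal 2x2 minors, determinant of M give the coefficients) is
  p(λ) = det(λ I - M) = λ^3 - 128λ^2 + 2758λ - 11236.
No integer candidate from the rational root theorem (±divisors of 11236) is a root, so the roots are irrational. The cubic discriminant is Δ = 14445641200 > 0, so there are three distinct real roots. p(5) = -521 and p(6) = 920 have opposite signs, so a root lies in (5, 6); Newton's method refines it to λ ≈ 5.3441. p(20) = 724 and p(21) = -505 have opposite signs, so a root lies in (20, 21); Newton's method refines it to λ ≈ 20.602. p(102) = -424 and p(103) = 7613 have opposite signs, so a root lies in (102, 103); Newton's method refines it to λ ≈ 102.0539. Check (Vieta): the three roots sum to 128, matching tr M = 128.
So the eigenvalues of A^T A are ≈ 5.3441, 20.602, 102.0539 (all ≥ 0, as they must be for A^T A). The largest is λ_max ≈ 102.0539, hence ||A||_2 = sqrt(λ_max) ≈ 10.1022.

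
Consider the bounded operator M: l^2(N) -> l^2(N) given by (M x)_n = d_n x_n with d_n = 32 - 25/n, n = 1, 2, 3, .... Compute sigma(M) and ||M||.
sigma(M) = {32 - 25/n : n ≥ 1} ∪ {32}; ||M|| = 32

A bounded diagonal operator on l^2 with diagonal entries d_n has spectrum equal to the closure of {d_n : n ≥ 1}: every d_n is an eigenvalue (with eigenvector e_n), so {d_n} ⊂ sigma(M); the spectrum is closed, so its closure is too; and for lambda not in the closure, (M - lambda I) has bounded inverse (the diagonal entries 1/(d_n - lambda) are bounded). For our sequence d_n = 32 - 25/n, n = 1, 2, 3, ...:
  - {d_n} = {32 - 25/n : n ≥ 1}; the only limit point is 32
  - closure = {32 - 25/n : n ≥ 1} ∪ {32}
For the norm: a diagonal operator has ||M|| = sup_n |d_n|. Here d_n = 32 - 25/n increases monotonically from d_1 = 7 toward 32, with all terms in [7, 32); so sup_n |d_n| = 32 (the supremum is the limit, not attained). So ||M|| = 32.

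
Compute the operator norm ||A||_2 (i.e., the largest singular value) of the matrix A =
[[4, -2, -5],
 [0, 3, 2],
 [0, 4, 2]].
||A||_2 ≈ 7.9849 (= sqrt(largest eigenvalue of A^T A))

||A||_2 = sigma_max(A) = sqrt(lambda_max(A^T A)). Form the symmetric matrix M = A^T A =
[[16, -8, -20],
 [-8, 29, 24],
 [-20, 24, 33]].
Its characteristic polynomial (trace, sum of principal 2x2 minors, determinant of M give the coefficients) is
  p(λ) = det(λ I - M) = λ^3 - 78λ^2 + 909λ - 64.
No integer candidate from the rational root theorem (±divisors of 64) is a root, so the roots are irrational. The cubic discriminant is Δ = 1982819088 > 0, so there are three distinct real roots. p(0) = -64 and p(1) = 768 have opposite signs, so a root lies in (0, 1); Newton's method refines it to λ ≈ 0.0708. p(14) = 118 and p(15) = -604 have opposite signs, so a root lies in (14, 15); Newton's method refines it to λ ≈ 14.1702. p(63) = -2332 and p(64) = 768 have opposite signs, so a root lies in (63, 64); Newton's method refines it to λ ≈ 63.7589. Check (Vieta): the three roots sum to 78, matching tr M = 78.
So the eigenvalues of A^T A are ≈ 0.0708, 14.1702, 63.7589 (all ≥ 0, as they must be for A^T A). The largest is λ_max ≈ 63.7589, hence ||A||_2 = sqrt(λ_max) ≈ 7.9849.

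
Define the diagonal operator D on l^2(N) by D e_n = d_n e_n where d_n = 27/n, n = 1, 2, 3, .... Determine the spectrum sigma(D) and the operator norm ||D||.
sigma(D) = {27/n : n ≥ 1} ∪ {0}; ||D|| = 27

A bounded diagonal operator on l^2 with diagonal entries d_n has spectrum equal to the closure of {d_n : n ≥ 1}: every d_n is an eigenvalue (with eigenvector e_n), so {d_n} ⊂ sigma(D); the spectrum is closed, so its closure is too; and for lambda not in the closure, (D - lambda I) has bounded inverse (the diagonal entries 1/(d_n - lambda) are bounded). For our sequence d_n = 27/n, n = 1, 2, 3, ...:
  - {d_n} = {27/n : n ≥ 1}; the only limit point is 0
  - closure = {27/n : n ≥ 1} ∪ {0}
For the norm: a diagonal operator has ||D|| = sup_n |d_n|. Here d_n = 27/n is positive and decreasing, so sup_n |d_n| = d_1 = 27. So ||D|| = 27.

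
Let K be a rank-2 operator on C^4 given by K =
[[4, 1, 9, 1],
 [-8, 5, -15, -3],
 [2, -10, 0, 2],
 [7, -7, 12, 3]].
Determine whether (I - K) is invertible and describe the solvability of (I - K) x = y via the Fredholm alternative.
(I - K) is invertible (det(I - K) = -176 ≠ 0), so for every y in C^4 the equation (I - K) x = y has a unique solution.

K has rank 2 and factors as K = U V^T = u1 v1^T + u2 v2^T with u1 = (1, -3, 2, 3), v1 = (2, -3, 3, 1), u2 = (2, -2, -2, 1), v2 = (1, 2, 3, 0) (multiplying out reproduces the displayed K). The nonzero eigenvalues of U V^T coincide with those of the 2 x 2 matrix G = V^T U = [[v1·u1, v1·u2], [v2·u1, v2·u2]] = [[20, 5], [1, -8]], and by the Sylvester determinant identity det(I_4 - U V^T) = det(I_2 - V^T U) = det([[-19, -5], [-1, 9]]) = (-19)(9) - (-5)(-1) = -176. (Direct check: I - K =
[[-3, -1, -9, -1],
 [8, -4, 15, 3],
 [-2, 10, 1, -2],
 [-7, 7, -12, -2]]
has determinant -176.) The finite-dimensional Fredholm alternative says: either (I - K) is invertible, or ker(I - K) ≠ {0} and then range(I - K) = ker((I - K)^*)^⊥, with dim ker(I - K) = dim ker((I - K)^*). Since det(I - K) ≠ 0, 1 is not an eigenvalue of K and ker(I - K) = {0}, so we are in the first case: for every y there is a unique x = (I - K)^(-1) y. (Explicitly, by the Woodbury identity, (I - U V^T)^(-1) = I + U (I_2 - G)^(-1) V^T.)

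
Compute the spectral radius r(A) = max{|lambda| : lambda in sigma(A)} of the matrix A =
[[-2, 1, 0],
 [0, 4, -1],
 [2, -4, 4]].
r(A) ≈ 5.936

The eigenvalues of A are the roots of its characteristic polynomial. With M = A (coefficients from the trace, the sum of principal 2x2 minors, and det A):
  p(λ) = det(λ I - M) = λ^3 - 6λ^2 - 4λ + 26.
No integer candidate from the rational root theorem (±divisors of 26) is a root, so the roots are irrational. The cubic discriminant is Δ = 16276 > 0, so there are three distinct real roots. p(-3) = -43 and p(-2) = 2 have opposite signs, so a root lies in (-3, -2); Newton's method refines it to λ ≈ -2.0611. p(2) = 2 and p(3) = -13 have opposite signs, so a root lies in (2, 3); Newton's method refines it to λ ≈ 2.1251. p(5) = -19 and p(6) = 2 have opposite signs, so a root lies in (5, 6); Newton's method refines it to λ ≈ 5.936. Check (Vieta): the three roots sum to 6, matching tr M = 6.
Thus the eigenvalues (to 4 decimals) are -2.0611 (modulus 2.0611); 2.1251 (modulus 2.1251); 5.936 (modulus 5.936). The spectral radius is the largest modulus: r(A) ≈ 5.936. (Cross-check: r(A) ≤ ||A||_2 ≈ 7.0984; equality holds whenever A is normal, though it can also hold for some non-normal A.)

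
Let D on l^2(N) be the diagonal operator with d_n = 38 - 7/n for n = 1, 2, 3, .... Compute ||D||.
||D|| = 38

For a diagonal operator on l^2 with entries d_n, ||D|| = sup_n |d_n|. Here d_1 = 31, d_2 = 69/2, ..., and d_n = 38 - 7/n increases monotonically toward 38. All terms lie in [31, 38), so |d_n| = d_n and the supremum is the limit 38, which is not attained by any individual d_n. Hence ||D|| = 38.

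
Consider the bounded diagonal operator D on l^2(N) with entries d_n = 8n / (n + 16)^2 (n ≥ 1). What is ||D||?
||D|| = 1/8 (attained at n = 16)

For D diagonal, ||D|| = sup_n |d_n|. Treat f(x) = 8x / (x + 16)^2 for real x > 0. By the quotient rule, f'(x) = 8(16 - x)/(x + 16)^3, which is positive for x < 16 and negative for x > 16. So f has a unique maximum at x = 16, and since 16 is a positive integer, the supremum over n ≥ 1 is attained at n = 16: d_16 = 8·16/(16 + 16)^2 = 8·16/1024 = 1/8. Hence ||D|| = 1/8.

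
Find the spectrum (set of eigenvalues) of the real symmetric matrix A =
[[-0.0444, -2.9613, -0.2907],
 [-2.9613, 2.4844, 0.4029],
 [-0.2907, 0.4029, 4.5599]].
sigma(A) ≈ {-2, 4, 5}

A is real symmetric, so its spectrum consists of real eigenvalues. Expanding the characteristic polynomial of the displayed matrix gives
  det(λ I - A) = p(λ) = λ^3 + (-7)λ^2 + (2)λ + (40).
Solving p(λ) = 0 yields eigenvalues ≈ -2, 4, 5. (A is shown rounded to 4 decimals, so these recover the underlying integer eigenvalues to within that precision.)
Verification: the trace of A = 7 equals the sum of eigenvalues 7, and det(A) ≈ -39.9992 matches the eigenvalue product -40.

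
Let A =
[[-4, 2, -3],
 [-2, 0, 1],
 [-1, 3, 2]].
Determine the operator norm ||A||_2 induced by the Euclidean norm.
||A||_2 ≈ 5.5953 (= sqrt(largest eigenvalue of A^T A))

||A||_2 = sigma_max(A) = sqrt(lambda_max(A^T A)). Form the symmetric matrix M = A^T A =
[[21, -11, 8],
 [-11, 13, 0],
 [8, 0, 14]].
Its characteristic polynomial (trace, sum of principal 2x2 minors, determinant of M give the coefficients) is
  p(λ) = det(λ I - M) = λ^3 - 48λ^2 + 564λ - 1296.
No integer candidate from the rational root theorem (±divisors of 1296) is a root, so the roots are irrational. The cubic discriminant is Δ = 28145664 > 0, so there are three distinct real roots. p(3) = -9 and p(4) = 256 have opposite signs, so a root lies in (3, 4); Newton's method refines it to λ ≈ 3.0298. p(13) = 121 and p(14) = -64 have opposite signs, so a root lies in (13, 14); Newton's method refines it to λ ≈ 13.6629. p(31) = -149 and p(32) = 368 have opposite signs, so a root lies in (31, 32); Newton's method refines it to λ ≈ 31.3073. Check (Vieta): the three roots sum to 48, matching tr M = 48.
So the eigenvalues of A^T A are ≈ 3.0298, 13.6629, 31.3073 (all ≥ 0, as they must be for A^T A). The largest is λ_max ≈ 31.3073, hence ||A||_2 = sqrt(λ_max) ≈ 5.5953.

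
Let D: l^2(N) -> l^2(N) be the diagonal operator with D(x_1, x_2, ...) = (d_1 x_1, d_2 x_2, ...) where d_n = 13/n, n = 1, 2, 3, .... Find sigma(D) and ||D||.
sigma(D) = {13/n : n ≥ 1} ∪ {0}; ||D|| = 13

A bounded diagonal operator on l^2 with diagonal entries d_n has spectrum equal to the closure of {d_n : n ≥ 1}: every d_n is an eigenvalue (with eigenvector e_n), so {d_n} ⊂ sigma(D); the spectrum is closed, so its closure is too; and for lambda not in the closure, (D - lambda I) has bounded inverse (the diagonal entries 1/(d_n - lambda) are bounded). For our sequence d_n = 13/n, n = 1, 2, 3, ...:
  - {d_n} = {13/n : n ≥ 1}; the only limit point is 0
  - closure = {13/n : n ≥ 1} ∪ {0}
For the norm: a diagonal operator has ||D|| = sup_n |d_n|. Here d_n = 13/n is positive and decreasing, so sup_n |d_n| = d_1 = 13. So ||D|| = 13.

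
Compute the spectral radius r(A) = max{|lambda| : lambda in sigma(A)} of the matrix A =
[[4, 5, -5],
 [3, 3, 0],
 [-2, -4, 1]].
r(A) = 9

The eigenvalues of A are the roots of its characteristic polynomial. With M = A (coefficients from the trace, the sum of principal 2x2 minors, and det A):
  p(λ) = det(λ I - M) = λ^3 - 8λ^2 - 6λ - 27.
By the rational root theorem any rational root is an integer divisor of 27. Testing λ = 9: p(9) = 729 - 648 - 54 - 27 = 0, so λ = 9 is a root. Dividing out (λ - 9) leaves p(λ) = (λ - 9)(λ^2 + λ + 3). For λ^2 + λ + 3 the discriminant is -11. It is negative, so the roots are the complex-conjugate pair λ = -1/2 ± (sqrt(11)/2) i ≈ -0.5 ± 1.6583i. For a conjugate pair the product of the roots equals the constant term, so |λ|^2 = 3 and |λ| = sqrt(3) ≈ 1.7321.
Thus the eigenvalues (to 4 decimals) are -0.5 ± 1.6583i (modulus 1.7321); 9 (modulus 9). The spectral radius is the largest modulus: r(A) = 9. (Cross-check: r(A) ≤ ||A||_2 ≈ 9.8337; equality holds whenever A is normal, though it can also hold for some non-normal A.)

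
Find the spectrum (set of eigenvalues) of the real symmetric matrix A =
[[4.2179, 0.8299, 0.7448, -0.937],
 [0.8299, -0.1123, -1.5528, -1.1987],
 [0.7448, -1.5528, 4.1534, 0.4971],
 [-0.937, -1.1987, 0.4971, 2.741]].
sigma(A) ≈ {-1, 2, 5} (5 with multiplicity 2)

A is real symmetric, so its spectrum consists of real eigenvalues. Expanding the characteristic polynomial of the displayed matrix gives
  det(λ I - A) = p(λ) = λ^4 + (-11)λ^3 + (33)λ^2 + (-4.9989)λ + (-50.0016).
Solving p(λ) = 0 yields eigenvalues ≈ -1, 2, 5, 5. (A is shown rounded to 4 decimals, so these recover the underlying integer eigenvalues to within that precision.)
Verification: the trace of A = 11 equals the sum of eigenvalues 11, and det(A) ≈ -50.0016 matches the eigenvalue product -50.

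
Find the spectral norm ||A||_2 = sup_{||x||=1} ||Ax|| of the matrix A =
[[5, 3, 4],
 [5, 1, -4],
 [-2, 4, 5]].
||A||_2 ≈ 8.5963 (= sqrt(largest eigenvalue of A^T A))

||A||_2 = sigma_max(A) = sqrt(lambda_max(A^T A)). Form the symmetric matrix M = A^T A =
[[54, 12, -10],
 [12, 26, 28],
 [-10, 28, 57]].
Its characteristic polynomial (trace, sum of principal 2x2 minors, determinant of M give the coefficients) is
  p(λ) = det(λ I - M) = λ^3 - 137λ^2 + 4936λ - 20164.
No integer candidate from the rational root theorem (±divisors of 20164) is a root, so the roots are irrational. The cubic discriminant is Δ = 3311869504 > 0, so there are three distinct real roots. p(4) = -2548 and p(5) = 1216 have opposite signs, so a root lies in (4, 5); Newton's method refines it to λ ≈ 4.6697. p(58) = 368 and p(59) = -458 have opposite signs, so a root lies in (58, 59); Newton's method refines it to λ ≈ 58.4341. p(73) = -892 and p(74) = 112 have opposite signs, so a root lies in (73, 74); Newton's method refines it to λ ≈ 73.8962. Check (Vieta): the three roots sum to 137, matching tr M = 137.
So the eigenvalues of A^T A are ≈ 4.6697, 58.4341, 73.8962 (all ≥ 0, as they must be for A^T A). The largest is λ_max ≈ 73.8962, hence ||A||_2 = sqrt(λ_max) ≈ 8.5963.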